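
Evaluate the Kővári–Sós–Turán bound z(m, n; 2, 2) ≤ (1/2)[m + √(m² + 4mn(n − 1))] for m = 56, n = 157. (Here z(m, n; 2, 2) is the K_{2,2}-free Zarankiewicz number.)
z(56, 157; 2, 2) ≤ (1/2)[56 + √(56² + 4·56·157·156)] = (1/2)[56 + √5489344] = 1199.4675

Kővári–Sós–Turán: let r_1, ..., r_56 be the row sums and z = Σ r_i the total number of 1s. Each pair of columns can share at most one row with both entries 1 (else a 2×2 all-ones block appears), so Σ_i C(r_i, 2) ≤ C(157, 2) = 12246. By convexity Σ_i C(r_i, 2) ≥ 56·C(z/56, 2) = z(z − 56)/(2·56), giving z² − 56z − 56·157·156 ≤ 0 and hence z ≤ (1/2)[56 + √(3136 + 4·1371552)] = (1/2)[56 + √5489344] ≈ (1/2)(56 + 2342.9349) = 1199.4675.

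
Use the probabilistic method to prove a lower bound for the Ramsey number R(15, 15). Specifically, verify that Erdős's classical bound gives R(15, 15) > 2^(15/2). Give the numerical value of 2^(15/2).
2^(15/2) = 181.0193; so R(15, 15) > 181.0193

Colour each edge of K_n uniformly at random with red/blue. The expected number of monochromatic K_15 is C(n, 15) · 2 · 2^(−C(15,2)). If C(n, 15) · 2^(1 − C(15,2)) < 1, then with positive probability no monochromatic K_15 exists, so R(15, 15) > n. The standard estimate C(n, 15) ≤ n^15/15! shows this inequality holds whenever n ≤ 2^(15/2) (since 15! · 2^(C(15,2) − 1) > 2^(15^2/2) ≥ n^15). Hence R(15, 15) > 2^(15/2) = 181.0193.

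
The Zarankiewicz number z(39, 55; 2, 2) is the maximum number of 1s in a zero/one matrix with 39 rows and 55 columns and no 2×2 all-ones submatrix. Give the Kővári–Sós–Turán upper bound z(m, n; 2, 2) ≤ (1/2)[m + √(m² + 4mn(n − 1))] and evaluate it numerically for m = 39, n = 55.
z(39, 55; 2, 2) ≤ (1/2)[39 + √(39² + 4·39·55·54)] = (1/2)[39 + √464841] = 360.3962

Kővári–Sós–Turán: let r_1, ..., r_39 be the row sums and z = Σ r_i the total number of 1s. Each pair of columns can share at most one row with both entries 1 (else a 2×2 all-ones block appears), so Σ_i C(r_i, 2) ≤ C(55, 2) = 1485. By convexity Σ_i C(r_i, 2) ≥ 39·C(z/39, 2) = z(z − 39)/(2·39), giving z² − 39z − 39·55·54 ≤ 0 and hence z ≤ (1/2)[39 + √(1521 + 4·115830)] = (1/2)[39 + √464841] ≈ (1/2)(39 + 681.7925) = 360.3962.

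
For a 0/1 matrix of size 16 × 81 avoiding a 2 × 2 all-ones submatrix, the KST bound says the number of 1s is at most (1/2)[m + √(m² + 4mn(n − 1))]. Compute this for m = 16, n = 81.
z(16, 81; 2, 2) ≤ (1/2)[16 + √(16² + 4·16·81·80)] = (1/2)[16 + √414976] = 330.0932

Kővári–Sós–Turán: let r_1, ..., r_16 be the row sums and z = Σ r_i the total number of 1s. Each pair of columns can share at most one row with both entries 1 (else a 2×2 all-ones block appears), so Σ_i C(r_i, 2) ≤ C(81, 2) = 3240. By convexity Σ_i C(r_i, 2) ≥ 16·C(z/16, 2) = z(z − 16)/(2·16), giving z² − 16z − 16·81·80 ≤ 0 and hence z ≤ (1/2)[16 + √(256 + 4·103680)] = (1/2)[16 + √414976] ≈ (1/2)(16 + 644.1863) = 330.0932.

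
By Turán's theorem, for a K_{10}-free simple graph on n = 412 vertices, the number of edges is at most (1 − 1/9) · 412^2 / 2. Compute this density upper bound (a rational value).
Turán density bound = (8/9) · 412^2/2 = 678976/9 ≈ 75441.7778

Turán's theorem: ex(n, K_{r+1}) is achieved by the complete r-partite Turán graph T(n, r) with parts as balanced as possible, and is at most (1 − 1/r) · n^2/2. For r = 9, n = 412: the density bound is (8/9) · 169744/2 = 678976/9 ≈ 75441.7778. The integer-valued extremum is e(T(412, 9)) = 75441, which is strictly less than the density bound 678976/9 since 9 ∤ 412 (the parts of T(412, 9) cannot all be equal).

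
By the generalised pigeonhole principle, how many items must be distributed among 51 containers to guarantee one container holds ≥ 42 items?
n = (42 − 1)·51 + 1 = 2092

By the generalised pigeonhole principle, to guarantee some box contains ≥ r objects we need more than (r − 1) · k objects total. Threshold: n = (r − 1) · k + 1. With r = 42 and k = 51: n = 41 · 51 + 1 = 2091 + 1 = 2092. For n = 2091 = 41 · 51, we can put exactly 41 objects in every box, avoiding 42 in any single one — so 2092 is tight.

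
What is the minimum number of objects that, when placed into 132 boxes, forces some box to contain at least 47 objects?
n = (47 − 1)·132 + 1 = 6073

By the generalised pigeonhole principle, to guarantee some box contains ≥ r objects we need more than (r − 1) · k objects total. Threshold: n = (r − 1) · k + 1. With r = 47 and k = 132: n = 46 · 132 + 1 = 6072 + 1 = 6073. For n = 6072 = 46 · 132, we can put exactly 46 objects in every box, avoiding 47 in any single one — so 6073 is tight.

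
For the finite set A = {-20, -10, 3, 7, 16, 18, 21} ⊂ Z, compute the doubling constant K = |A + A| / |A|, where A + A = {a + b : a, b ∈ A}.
K = |A + A| / |A| = 27/7

Enumerate A + A = {a + b : a, b ∈ A}. With |A| = 7, there are |A|^2 = 49 ordered sum pairs; collecting distinct values, A + A = {-40, -30, -20, -17, -13, -7, -4, -3, -2, 1, 6, 8, 10, 11, 14, 19, 21, 23, 24, 25, 28, 32, 34, 36, 37, 39, 42}, so |A + A| = 27. Thus K = 27/7. For comparison, the minimum possible |A + A| over all 7-element sets is 2·7 − 1 = 13 (so min K = 13/7), attained only by arithmetic progressions.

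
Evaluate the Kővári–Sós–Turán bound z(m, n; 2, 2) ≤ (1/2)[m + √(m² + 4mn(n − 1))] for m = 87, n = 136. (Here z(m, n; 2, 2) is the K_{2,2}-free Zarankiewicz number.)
z(87, 136; 2, 2) ≤ (1/2)[87 + √(87² + 4·87·136·135)] = (1/2)[87 + √6396849] = 1308.0996

Kővári–Sós–Turán: let r_1, ..., r_87 be the row sums and z = Σ r_i the total number of 1s. Each pair of columns can share at most one row with both entries 1 (else a 2×2 all-ones block appears), so Σ_i C(r_i, 2) ≤ C(136, 2) = 9180. By convexity Σ_i C(r_i, 2) ≥ 87·C(z/87, 2) = z(z − 87)/(2·87), giving z² − 87z − 87·136·135 ≤ 0 and hence z ≤ (1/2)[87 + √(7569 + 4·1597320)] = (1/2)[87 + √6396849] ≈ (1/2)(87 + 2529.1993) = 1308.0996.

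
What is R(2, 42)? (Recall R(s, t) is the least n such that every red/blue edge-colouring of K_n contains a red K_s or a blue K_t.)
R(2, 42) = 42

R(2, k) = k for all k ≥ 2: in a 2-colouring of K_k, either some edge is red (a red K_2) or all edges are blue (a blue K_k). And K_{41} coloured all-blue has no blue K_42, so R(2, 42) > 41. Hence R(2, 42) = 42.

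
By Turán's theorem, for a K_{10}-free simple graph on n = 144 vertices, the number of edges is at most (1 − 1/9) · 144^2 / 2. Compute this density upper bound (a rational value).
Turán density bound = (8/9) · 144^2/2 = 9216

Turán's theorem: ex(n, K_{r+1}) is achieved by the complete r-partite Turán graph T(n, r) with parts as balanced as possible, and is at most (1 − 1/r) · n^2/2. For r = 9, n = 144: the density bound is (8/9) · 20736/2 = 9216. Since 9 ∣ 144, the Turán graph T(144, 9) has parts of equal size 16, and its edge count e(T(144, 9)) = 9216 attains the density bound exactly.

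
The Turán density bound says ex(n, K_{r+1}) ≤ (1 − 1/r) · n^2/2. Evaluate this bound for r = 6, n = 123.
Turán density bound = (5/6) · 123^2/2 = 25215/4 ≈ 6303.75

Turán's theorem: ex(n, K_{r+1}) is achieved by the complete r-partite Turán graph T(n, r) with parts as balanced as possible, and is at most (1 − 1/r) · n^2/2. For r = 6, n = 123: the density bound is (5/6) · 15129/2 = 25215/4 ≈ 6303.75. The integer-valued extremum is e(T(123, 6)) = 6303, which is strictly less than the density bound 25215/4 since 6 ∤ 123 (the parts of T(123, 6) cannot all be equal).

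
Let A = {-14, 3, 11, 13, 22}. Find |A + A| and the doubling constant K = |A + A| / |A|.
K = |A + A| / |A| = 15/5 = 3

Enumerate A + A = {a + b : a, b ∈ A}. With |A| = 5, there are |A|^2 = 25 ordered sum pairs; collecting distinct values, A + A = {-28, -11, -3, -1, 6, 8, 14, 16, 22, 24, 25, 26, 33, 35, 44}, so |A + A| = 15. Thus K = 15/5 = 3. For comparison, the minimum possible |A + A| over all 5-element sets is 2·5 − 1 = 9 (so min K = 9/5), attained only by arithmetic progressions.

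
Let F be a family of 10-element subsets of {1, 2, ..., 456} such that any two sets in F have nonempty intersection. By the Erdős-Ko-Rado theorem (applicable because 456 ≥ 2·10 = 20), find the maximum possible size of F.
max |F| = C(455, 9) = 2126972070871848200

Erdős-Ko-Rado (1961): when n ≥ 2k, max |F| = C(n−1, k−1). The bound is attained by the star {A : i ∈ A} for any fixed i ∈ [n]. Here C(456−1, 10−1) = C(455, 9) = 2126972070871848200.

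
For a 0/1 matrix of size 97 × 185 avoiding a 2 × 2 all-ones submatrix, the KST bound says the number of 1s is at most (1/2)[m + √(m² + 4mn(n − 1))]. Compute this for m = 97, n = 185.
z(97, 185; 2, 2) ≤ (1/2)[97 + √(97² + 4·97·185·184)] = (1/2)[97 + √13216929] = 1866.2547

Kővári–Sós–Turán: let r_1, ..., r_97 be the row sums and z = Σ r_i the total number of 1s. Each pair of columns can share at most one row with both entries 1 (else a 2×2 all-ones block appears), so Σ_i C(r_i, 2) ≤ C(185, 2) = 17020. By convexity Σ_i C(r_i, 2) ≥ 97·C(z/97, 2) = z(z − 97)/(2·97), giving z² − 97z − 97·185·184 ≤ 0 and hence z ≤ (1/2)[97 + √(9409 + 4·3301880)] = (1/2)[97 + √13216929] ≈ (1/2)(97 + 3635.5095) = 1866.2547.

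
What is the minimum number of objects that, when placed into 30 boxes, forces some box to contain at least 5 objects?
n = (5 − 1)·30 + 1 = 121

By the generalised pigeonhole principle, to guarantee some box contains ≥ r objects we need more than (r − 1) · k objects total. Threshold: n = (r − 1) · k + 1. With r = 5 and k = 30: n = 4 · 30 + 1 = 120 + 1 = 121. For n = 120 = 4 · 30, we can put exactly 4 objects in every box, avoiding 5 in any single one — so 121 is tight.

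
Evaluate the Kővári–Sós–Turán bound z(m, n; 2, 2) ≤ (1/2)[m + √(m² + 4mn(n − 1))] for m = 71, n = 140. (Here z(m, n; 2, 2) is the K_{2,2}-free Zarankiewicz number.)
z(71, 140; 2, 2) ≤ (1/2)[71 + √(71² + 4·71·140·139)] = (1/2)[71 + √5531681] = 1211.4763

Kővári–Sós–Turán: let r_1, ..., r_71 be the row sums and z = Σ r_i the total number of 1s. Each pair of columns can share at most one row with both entries 1 (else a 2×2 all-ones block appears), so Σ_i C(r_i, 2) ≤ C(140, 2) = 9730. By convexity Σ_i C(r_i, 2) ≥ 71·C(z/71, 2) = z(z − 71)/(2·71), giving z² − 71z − 71·140·139 ≤ 0 and hence z ≤ (1/2)[71 + √(5041 + 4·1381660)] = (1/2)[71 + √5531681] ≈ (1/2)(71 + 2351.9526) = 1211.4763.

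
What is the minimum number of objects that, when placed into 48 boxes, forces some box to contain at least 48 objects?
n = (48 − 1)·48 + 1 = 2257

By the generalised pigeonhole principle, to guarantee some box contains ≥ r objects we need more than (r − 1) · k objects total. Threshold: n = (r − 1) · k + 1. With r = 48 and k = 48: n = 47 · 48 + 1 = 2256 + 1 = 2257. For n = 2256 = 47 · 48, we can put exactly 47 objects in every box, avoiding 48 in any single one — so 2257 is tight.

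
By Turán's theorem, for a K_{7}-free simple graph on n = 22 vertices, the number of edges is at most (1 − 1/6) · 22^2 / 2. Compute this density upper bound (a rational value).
Turán density bound = (5/6) · 22^2/2 = 605/3 ≈ 201.6667

Turán's theorem: ex(n, K_{r+1}) is achieved by the complete r-partite Turán graph T(n, r) with parts as balanced as possible, and is at most (1 − 1/r) · n^2/2. For r = 6, n = 22: the density bound is (5/6) · 484/2 = 605/3 ≈ 201.6667. The integer-valued extremum is e(T(22, 6)) = 201, which is strictly less than the density bound 605/3 since 6 ∤ 22 (the parts of T(22, 6) cannot all be equal).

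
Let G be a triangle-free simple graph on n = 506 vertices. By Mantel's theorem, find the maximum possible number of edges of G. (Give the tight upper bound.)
ex(506, K_3) = ⌊506^2/4⌋ = 64009

Mantel (1907): a triangle-free graph on n vertices has at most ⌊n^2/4⌋ edges, with equality for the complete bipartite graph K_{⌊n/2⌋, ⌈n/2⌉}. For n = 506: ⌊506^2/4⌋ = ⌊256036/4⌋ = 64009. The extremal graph is K_{253, 253}, which has 253·253 = 64009 edges.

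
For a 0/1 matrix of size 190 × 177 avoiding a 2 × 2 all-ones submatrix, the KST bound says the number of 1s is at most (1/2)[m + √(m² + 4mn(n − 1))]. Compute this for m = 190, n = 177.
z(190, 177; 2, 2) ≤ (1/2)[190 + √(190² + 4·190·177·176)] = (1/2)[190 + √23711620] = 2529.7289

Kővári–Sós–Turán: let r_1, ..., r_190 be the row sums and z = Σ r_i the total number of 1s. Each pair of columns can share at most one row with both entries 1 (else a 2×2 all-ones block appears), so Σ_i C(r_i, 2) ≤ C(177, 2) = 15576. By convexity Σ_i C(r_i, 2) ≥ 190·C(z/190, 2) = z(z − 190)/(2·190), giving z² − 190z − 190·177·176 ≤ 0 and hence z ≤ (1/2)[190 + √(36100 + 4·5918880)] = (1/2)[190 + √23711620] ≈ (1/2)(190 + 4869.4579) = 2529.7289.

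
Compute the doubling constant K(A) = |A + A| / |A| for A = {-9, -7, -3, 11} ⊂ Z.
K = |A + A| / |A| = 10/4 = 5/2

Enumerate A + A = {a + b : a, b ∈ A}. With |A| = 4, there are |A|^2 = 16 ordered sum pairs; collecting distinct values, A + A = {-18, -16, -14, -12, -10, -6, 2, 4, 8, 22}, so |A + A| = 10. Thus K = 10/4 = 5/2. For comparison, the minimum possible |A + A| over all 4-element sets is 2·4 − 1 = 7 (so min K = 7/4), attained only by arithmetic progressions.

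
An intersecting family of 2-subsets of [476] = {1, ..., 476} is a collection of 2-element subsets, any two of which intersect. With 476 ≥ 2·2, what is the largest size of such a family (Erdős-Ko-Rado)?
max |F| = C(475, 1) = 475

Erdős-Ko-Rado (1961): when n ≥ 2k, max |F| = C(n−1, k−1). The bound is attained by the star {A : i ∈ A} for any fixed i ∈ [n]. Here C(476−1, 2−1) = C(475, 1) = 475.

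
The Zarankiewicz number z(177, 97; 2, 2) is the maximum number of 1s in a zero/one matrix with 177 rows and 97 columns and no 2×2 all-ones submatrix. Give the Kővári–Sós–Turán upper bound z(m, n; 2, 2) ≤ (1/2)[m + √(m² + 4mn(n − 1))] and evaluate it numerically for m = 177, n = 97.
z(177, 97; 2, 2) ≤ (1/2)[177 + √(177² + 4·177·97·96)] = (1/2)[177 + √6624225] = 1375.3785

Kővári–Sós–Turán: let r_1, ..., r_177 be the row sums and z = Σ r_i the total number of 1s. Each pair of columns can share at most one row with both entries 1 (else a 2×2 all-ones block appears), so Σ_i C(r_i, 2) ≤ C(97, 2) = 4656. By convexity Σ_i C(r_i, 2) ≥ 177·C(z/177, 2) = z(z − 177)/(2·177), giving z² − 177z − 177·97·96 ≤ 0 and hence z ≤ (1/2)[177 + √(31329 + 4·1648224)] = (1/2)[177 + √6624225] ≈ (1/2)(177 + 2573.757) = 1375.3785.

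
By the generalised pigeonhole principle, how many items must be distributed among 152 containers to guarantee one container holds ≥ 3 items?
n = (3 − 1)·152 + 1 = 305

By the generalised pigeonhole principle, to guarantee some box contains ≥ r objects we need more than (r − 1) · k objects total. Threshold: n = (r − 1) · k + 1. With r = 3 and k = 152: n = 2 · 152 + 1 = 304 + 1 = 305. For n = 304 = 2 · 152, we can put exactly 2 objects in every box, avoiding 3 in any single one — so 305 is tight.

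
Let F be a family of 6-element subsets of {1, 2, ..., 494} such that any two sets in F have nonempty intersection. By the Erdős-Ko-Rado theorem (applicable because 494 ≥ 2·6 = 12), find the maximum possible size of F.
max |F| = C(493, 5) = 237802933263

Erdős-Ko-Rado (1961): when n ≥ 2k, max |F| = C(n−1, k−1). The bound is attained by the star {A : i ∈ A} for any fixed i ∈ [n]. Here C(494−1, 6−1) = C(493, 5) = 237802933263.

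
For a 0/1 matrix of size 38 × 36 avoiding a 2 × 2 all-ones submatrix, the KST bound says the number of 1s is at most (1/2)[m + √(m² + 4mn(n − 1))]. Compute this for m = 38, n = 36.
z(38, 36; 2, 2) ≤ (1/2)[38 + √(38² + 4·38·36·35)] = (1/2)[38 + √192964] = 238.6383

Kővári–Sós–Turán: let r_1, ..., r_38 be the row sums and z = Σ r_i the total number of 1s. Each pair of columns can share at most one row with both entries 1 (else a 2×2 all-ones block appears), so Σ_i C(r_i, 2) ≤ C(36, 2) = 630. By convexity Σ_i C(r_i, 2) ≥ 38·C(z/38, 2) = z(z − 38)/(2·38), giving z² − 38z − 38·36·35 ≤ 0 and hence z ≤ (1/2)[38 + √(1444 + 4·47880)] = (1/2)[38 + √192964] ≈ (1/2)(38 + 439.2767) = 238.6383.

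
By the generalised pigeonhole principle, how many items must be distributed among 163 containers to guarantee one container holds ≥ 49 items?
n = (49 − 1)·163 + 1 = 7825

By the generalised pigeonhole principle, to guarantee some box contains ≥ r objects we need more than (r − 1) · k objects total. Threshold: n = (r − 1) · k + 1. With r = 49 and k = 163: n = 48 · 163 + 1 = 7824 + 1 = 7825. For n = 7824 = 48 · 163, we can put exactly 48 objects in every box, avoiding 49 in any single one — so 7825 is tight.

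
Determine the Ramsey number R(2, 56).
R(2, 56) = 56

R(2, k) = k for all k ≥ 2: in a 2-colouring of K_k, either some edge is red (a red K_2) or all edges are blue (a blue K_k). And K_{55} coloured all-blue has no blue K_56, so R(2, 56) > 55. Hence R(2, 56) = 56.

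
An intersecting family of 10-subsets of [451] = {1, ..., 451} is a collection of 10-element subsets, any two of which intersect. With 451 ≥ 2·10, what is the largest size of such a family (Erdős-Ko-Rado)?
max |F| = C(450, 9) = 1923911959887366800

The Erdős-Ko-Rado theorem states: for n ≥ 2k, an intersecting family of k-subsets of an n-element set has size at most C(n − 1, k − 1), with equality for 'star' families {A ⊆ [n] : |A| = k, i ∈ A} (fix an element i). For n = 451, k = 10: C(450, 9) = 1923911959887366800.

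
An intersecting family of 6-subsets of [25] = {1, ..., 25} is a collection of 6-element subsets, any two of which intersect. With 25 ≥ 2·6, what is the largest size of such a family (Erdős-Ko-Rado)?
max |F| = C(24, 5) = 42504

Erdős-Ko-Rado (1961): when n ≥ 2k, max |F| = C(n−1, k−1). The bound is attained by the star {A : i ∈ A} for any fixed i ∈ [n]. Here C(25−1, 6−1) = C(24, 5) = 42504.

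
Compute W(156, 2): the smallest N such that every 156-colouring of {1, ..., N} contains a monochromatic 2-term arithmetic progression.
W(156, 2) = 156 + 1 = 157

A 2-term AP is any pair of integers, so a monochromatic 2-AP exists iff some colour is used at least twice. With 156 colours, the colouring i ↦ i on {1, ..., 156} uses each colour once, avoiding any monochromatic pair, so W(156, 2) > 156. For {1, ..., 157}, pigeonhole forces two integers of the same colour, which form a monochromatic 2-AP. Hence W(156, 2) = 157.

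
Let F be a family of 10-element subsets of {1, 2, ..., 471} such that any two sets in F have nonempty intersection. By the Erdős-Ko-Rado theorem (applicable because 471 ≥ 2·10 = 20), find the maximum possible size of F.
max |F| = C(470, 9) = 2855289959278616860

Erdős-Ko-Rado (1961): when n ≥ 2k, max |F| = C(n−1, k−1). The bound is attained by the star {A : i ∈ A} for any fixed i ∈ [n]. Here C(471−1, 10−1) = C(470, 9) = 2855289959278616860.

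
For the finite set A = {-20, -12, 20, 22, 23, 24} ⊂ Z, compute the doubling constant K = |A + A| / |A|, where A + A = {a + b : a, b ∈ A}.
K = |A + A| / |A| = 19/6

Enumerate A + A = {a + b : a, b ∈ A}. With |A| = 6, there are |A|^2 = 36 ordered sum pairs; collecting distinct values, A + A = {-40, -32, -24, 0, 2, 3, 4, 8, 10, 11, 12, 40, 42, 43, 44, 45, 46, 47, 48}, so |A + A| = 19. Thus K = 19/6. For comparison, the minimum possible |A + A| over all 6-element sets is 2·6 − 1 = 11 (so min K = 11/6), attained only by arithmetic progressions.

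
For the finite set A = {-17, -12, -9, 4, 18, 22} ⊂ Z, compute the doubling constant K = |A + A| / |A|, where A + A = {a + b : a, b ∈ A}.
K = |A + A| / |A| = 21/6 = 7/2

Enumerate A + A = {a + b : a, b ∈ A}. With |A| = 6, there are |A|^2 = 36 ordered sum pairs; collecting distinct values, A + A = {-34, -29, -26, -24, -21, -18, -13, -8, -5, 1, 5, 6, 8, 9, 10, 13, 22, 26, 36, 40, 44}, so |A + A| = 21. Thus K = 21/6 = 7/2. For comparison, the minimum possible |A + A| over all 6-element sets is 2·6 − 1 = 11 (so min K = 11/6), attained only by arithmetic progressions.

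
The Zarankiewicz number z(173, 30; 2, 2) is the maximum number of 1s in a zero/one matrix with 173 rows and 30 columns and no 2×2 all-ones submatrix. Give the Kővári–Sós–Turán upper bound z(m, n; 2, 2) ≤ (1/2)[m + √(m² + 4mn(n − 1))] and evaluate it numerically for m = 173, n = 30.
z(173, 30; 2, 2) ≤ (1/2)[173 + √(173² + 4·173·30·29)] = (1/2)[173 + √631969] = 483.9824

Kővári–Sós–Turán: let r_1, ..., r_173 be the row sums and z = Σ r_i the total number of 1s. Each pair of columns can share at most one row with both entries 1 (else a 2×2 all-ones block appears), so Σ_i C(r_i, 2) ≤ C(30, 2) = 435. By convexity Σ_i C(r_i, 2) ≥ 173·C(z/173, 2) = z(z − 173)/(2·173), giving z² − 173z − 173·30·29 ≤ 0 and hence z ≤ (1/2)[173 + √(29929 + 4·150510)] = (1/2)[173 + √631969] ≈ (1/2)(173 + 794.9648) = 483.9824.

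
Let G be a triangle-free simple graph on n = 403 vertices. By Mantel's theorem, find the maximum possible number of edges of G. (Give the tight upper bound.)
ex(403, K_3) = ⌊403^2/4⌋ = 40602

Mantel (1907): a triangle-free graph on n vertices has at most ⌊n^2/4⌋ edges, with equality for the complete bipartite graph K_{⌊n/2⌋, ⌈n/2⌉}. For n = 403: ⌊403^2/4⌋ = ⌊162409/4⌋ = 40602. The extremal graph is K_{201, 202}, which has 201·202 = 40602 edges.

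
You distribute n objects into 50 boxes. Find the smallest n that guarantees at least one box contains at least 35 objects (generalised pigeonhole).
n = (35 − 1)·50 + 1 = 1701

By the generalised pigeonhole principle, to guarantee some box contains ≥ r objects we need more than (r − 1) · k objects total. Threshold: n = (r − 1) · k + 1. With r = 35 and k = 50: n = 34 · 50 + 1 = 1700 + 1 = 1701. For n = 1700 = 34 · 50, we can put exactly 34 objects in every box, avoiding 35 in any single one — so 1701 is tight.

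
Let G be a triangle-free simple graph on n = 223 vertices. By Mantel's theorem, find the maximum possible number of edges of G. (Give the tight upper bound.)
ex(223, K_3) = ⌊223^2/4⌋ = 12432

Mantel (1907): a triangle-free graph on n vertices has at most ⌊n^2/4⌋ edges, with equality for the complete bipartite graph K_{⌊n/2⌋, ⌈n/2⌉}. For n = 223: ⌊223^2/4⌋ = ⌊49729/4⌋ = 12432. The extremal graph is K_{111, 112}, which has 111·112 = 12432 edges.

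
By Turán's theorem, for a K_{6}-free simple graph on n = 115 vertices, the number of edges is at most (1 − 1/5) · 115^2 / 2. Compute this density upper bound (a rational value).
Turán density bound = (4/5) · 115^2/2 = 5290

Turán's theorem: ex(n, K_{r+1}) is achieved by the complete r-partite Turán graph T(n, r) with parts as balanced as possible, and is at most (1 − 1/r) · n^2/2. For r = 5, n = 115: the density bound is (4/5) · 13225/2 = 5290. Since 5 ∣ 115, the Turán graph T(115, 5) has parts of equal size 23, and its edge count e(T(115, 5)) = 5290 attains the density bound exactly.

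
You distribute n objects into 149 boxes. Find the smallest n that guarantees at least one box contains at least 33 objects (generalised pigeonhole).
n = (33 − 1)·149 + 1 = 4769

By the generalised pigeonhole principle, to guarantee some box contains ≥ r objects we need more than (r − 1) · k objects total. Threshold: n = (r − 1) · k + 1. With r = 33 and k = 149: n = 32 · 149 + 1 = 4768 + 1 = 4769. For n = 4768 = 32 · 149, we can put exactly 32 objects in every box, avoiding 33 in any single one — so 4769 is tight.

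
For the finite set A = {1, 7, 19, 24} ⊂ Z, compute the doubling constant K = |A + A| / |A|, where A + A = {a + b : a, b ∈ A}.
K = |A + A| / |A| = 10/4 = 5/2

Enumerate A + A = {a + b : a, b ∈ A}. With |A| = 4, there are |A|^2 = 16 ordered sum pairs; collecting distinct values, A + A = {2, 8, 14, 20, 25, 26, 31, 38, 43, 48}, so |A + A| = 10. Thus K = 10/4 = 5/2. For comparison, the minimum possible |A + A| over all 4-element sets is 2·4 − 1 = 7 (so min K = 7/4), attained only by arithmetic progressions.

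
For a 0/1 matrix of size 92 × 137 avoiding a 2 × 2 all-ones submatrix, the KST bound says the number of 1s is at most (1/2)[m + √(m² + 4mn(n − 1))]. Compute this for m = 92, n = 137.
z(92, 137; 2, 2) ≤ (1/2)[92 + √(92² + 4·92·137·136)] = (1/2)[92 + √6865040] = 1356.0611

Kővári–Sós–Turán: let r_1, ..., r_92 be the row sums and z = Σ r_i the total number of 1s. Each pair of columns can share at most one row with both entries 1 (else a 2×2 all-ones block appears), so Σ_i C(r_i, 2) ≤ C(137, 2) = 9316. By convexity Σ_i C(r_i, 2) ≥ 92·C(z/92, 2) = z(z − 92)/(2·92), giving z² − 92z − 92·137·136 ≤ 0 and hence z ≤ (1/2)[92 + √(8464 + 4·1714144)] = (1/2)[92 + √6865040] ≈ (1/2)(92 + 2620.1221) = 1356.0611.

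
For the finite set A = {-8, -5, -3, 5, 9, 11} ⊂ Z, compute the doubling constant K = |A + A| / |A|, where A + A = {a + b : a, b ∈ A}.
K = |A + A| / |A| = 20/6 = 10/3

Enumerate A + A = {a + b : a, b ∈ A}. With |A| = 6, there are |A|^2 = 36 ordered sum pairs; collecting distinct values, A + A = {-16, -13, -11, -10, -8, -6, -3, 0, 1, 2, 3, 4, 6, 8, 10, 14, 16, 18, 20, 22}, so |A + A| = 20. Thus K = 20/6 = 10/3. For comparison, the minimum possible |A + A| over all 6-element sets is 2·6 − 1 = 11 (so min K = 11/6), attained only by arithmetic progressions.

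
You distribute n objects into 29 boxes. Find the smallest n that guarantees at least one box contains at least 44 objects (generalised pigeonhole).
n = (44 − 1)·29 + 1 = 1248

By the generalised pigeonhole principle, to guarantee some box contains ≥ r objects we need more than (r − 1) · k objects total. Threshold: n = (r − 1) · k + 1. With r = 44 and k = 29: n = 43 · 29 + 1 = 1247 + 1 = 1248. For n = 1247 = 43 · 29, we can put exactly 43 objects in every box, avoiding 44 in any single one — so 1248 is tight.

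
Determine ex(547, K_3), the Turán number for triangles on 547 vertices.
ex(547, K_3) = ⌊547^2/4⌋ = 74802

Mantel (1907): a triangle-free graph on n vertices has at most ⌊n^2/4⌋ edges, with equality for the complete bipartite graph K_{⌊n/2⌋, ⌈n/2⌉}. For n = 547: ⌊547^2/4⌋ = ⌊299209/4⌋ = 74802. The extremal graph is K_{273, 274}, which has 273·274 = 74802 edges.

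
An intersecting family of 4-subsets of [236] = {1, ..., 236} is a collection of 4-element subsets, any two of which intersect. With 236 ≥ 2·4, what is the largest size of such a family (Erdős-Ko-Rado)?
max |F| = C(235, 3) = 2135445

The Erdős-Ko-Rado theorem states: for n ≥ 2k, an intersecting family of k-subsets of an n-element set has size at most C(n − 1, k − 1), with equality for 'star' families {A ⊆ [n] : |A| = k, i ∈ A} (fix an element i). For n = 236, k = 4: C(235, 3) = 2135445.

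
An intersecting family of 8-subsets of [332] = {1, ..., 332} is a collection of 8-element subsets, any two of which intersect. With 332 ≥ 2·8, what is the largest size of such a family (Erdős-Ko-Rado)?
max |F| = C(331, 7) = 81027017349850

Erdős-Ko-Rado (1961): when n ≥ 2k, max |F| = C(n−1, k−1). The bound is attained by the star {A : i ∈ A} for any fixed i ∈ [n]. Here C(332−1, 8−1) = C(331, 7) = 81027017349850.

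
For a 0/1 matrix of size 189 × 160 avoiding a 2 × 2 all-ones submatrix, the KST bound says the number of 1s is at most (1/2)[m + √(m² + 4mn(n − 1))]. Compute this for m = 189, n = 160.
z(189, 160; 2, 2) ≤ (1/2)[189 + √(189² + 4·189·160·159)] = (1/2)[189 + √19268361] = 2289.2871

Kővári–Sós–Turán: let r_1, ..., r_189 be the row sums and z = Σ r_i the total number of 1s. Each pair of columns can share at most one row with both entries 1 (else a 2×2 all-ones block appears), so Σ_i C(r_i, 2) ≤ C(160, 2) = 12720. By convexity Σ_i C(r_i, 2) ≥ 189·C(z/189, 2) = z(z − 189)/(2·189), giving z² − 189z − 189·160·159 ≤ 0 and hence z ≤ (1/2)[189 + √(35721 + 4·4808160)] = (1/2)[189 + √19268361] ≈ (1/2)(189 + 4389.5741) = 2289.2871.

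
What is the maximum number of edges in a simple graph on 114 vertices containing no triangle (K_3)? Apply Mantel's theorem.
ex(114, K_3) = ⌊114^2/4⌋ = 3249

Mantel (1907): a triangle-free graph on n vertices has at most ⌊n^2/4⌋ edges, with equality for the complete bipartite graph K_{⌊n/2⌋, ⌈n/2⌉}. For n = 114: ⌊114^2/4⌋ = ⌊12996/4⌋ = 3249. The extremal graph is K_{57, 57}, which has 57·57 = 3249 edges.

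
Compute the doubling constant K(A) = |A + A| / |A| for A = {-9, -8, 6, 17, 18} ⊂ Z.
K = |A + A| / |A| = 14/5

Enumerate A + A = {a + b : a, b ∈ A}. With |A| = 5, there are |A|^2 = 25 ordered sum pairs; collecting distinct values, A + A = {-18, -17, -16, -3, -2, 8, 9, 10, 12, 23, 24, 34, 35, 36}, so |A + A| = 14. Thus K = 14/5. For comparison, the minimum possible |A + A| over all 5-element sets is 2·5 − 1 = 9 (so min K = 9/5), attained only by arithmetic progressions.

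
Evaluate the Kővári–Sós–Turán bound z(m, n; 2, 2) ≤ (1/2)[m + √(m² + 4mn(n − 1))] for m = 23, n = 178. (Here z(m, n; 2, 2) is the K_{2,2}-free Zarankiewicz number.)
z(23, 178; 2, 2) ≤ (1/2)[23 + √(23² + 4·23·178·177)] = (1/2)[23 + √2899081] = 862.8344

Kővári–Sós–Turán: let r_1, ..., r_23 be the row sums and z = Σ r_i the total number of 1s. Each pair of columns can share at most one row with both entries 1 (else a 2×2 all-ones block appears), so Σ_i C(r_i, 2) ≤ C(178, 2) = 15753. By convexity Σ_i C(r_i, 2) ≥ 23·C(z/23, 2) = z(z − 23)/(2·23), giving z² − 23z − 23·178·177 ≤ 0 and hence z ≤ (1/2)[23 + √(529 + 4·724638)] = (1/2)[23 + √2899081] ≈ (1/2)(23 + 1702.6688) = 862.8344.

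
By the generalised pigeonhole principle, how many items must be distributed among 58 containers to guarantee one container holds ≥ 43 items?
n = (43 − 1)·58 + 1 = 2437

By the generalised pigeonhole principle, to guarantee some box contains ≥ r objects we need more than (r − 1) · k objects total. Threshold: n = (r − 1) · k + 1. With r = 43 and k = 58: n = 42 · 58 + 1 = 2436 + 1 = 2437. For n = 2436 = 42 · 58, we can put exactly 42 objects in every box, avoiding 43 in any single one — so 2437 is tight.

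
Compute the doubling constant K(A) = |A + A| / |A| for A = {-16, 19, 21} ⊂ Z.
K = |A + A| / |A| = 6/3 = 2

Enumerate A + A = {a + b : a, b ∈ A}. With |A| = 3, there are |A|^2 = 9 ordered sum pairs; collecting distinct values, A + A = {-32, 3, 5, 38, 40, 42}, so |A + A| = 6. Thus K = 6/3 = 2. For comparison, the minimum possible |A + A| over all 3-element sets is 2·3 − 1 = 5 (so min K = 5/3), attained only by arithmetic progressions.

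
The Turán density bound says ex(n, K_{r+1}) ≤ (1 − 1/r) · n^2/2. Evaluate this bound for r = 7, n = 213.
Turán density bound = (6/7) · 213^2/2 = 136107/7 ≈ 19443.8571

Turán's theorem: ex(n, K_{r+1}) is achieved by the complete r-partite Turán graph T(n, r) with parts as balanced as possible, and is at most (1 − 1/r) · n^2/2. For r = 7, n = 213: the density bound is (6/7) · 45369/2 = 136107/7 ≈ 19443.8571. The integer-valued extremum is e(T(213, 7)) = 19443, which is strictly less than the density bound 136107/7 since 7 ∤ 213 (the parts of T(213, 7) cannot all be equal).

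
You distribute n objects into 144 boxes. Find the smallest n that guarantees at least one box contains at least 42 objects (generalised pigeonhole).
n = (42 − 1)·144 + 1 = 5905

By the generalised pigeonhole principle, to guarantee some box contains ≥ r objects we need more than (r − 1) · k objects total. Threshold: n = (r − 1) · k + 1. With r = 42 and k = 144: n = 41 · 144 + 1 = 5904 + 1 = 5905. For n = 5904 = 41 · 144, we can put exactly 41 objects in every box, avoiding 42 in any single one — so 5905 is tight.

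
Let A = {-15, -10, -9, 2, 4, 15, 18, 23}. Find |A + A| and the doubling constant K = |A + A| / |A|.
K = |A + A| / |A| = 33/8

Enumerate A + A = {a + b : a, b ∈ A}. With |A| = 8, there are |A|^2 = 64 ordered sum pairs; collecting distinct values, A + A = {-30, -25, -24, -20, -19, -18, -13, -11, -8, -7, -6, -5, 0, 3, 4, 5, 6, 8, 9, 13, 14, 17, 19, 20, 22, 25, 27, 30, 33, 36, 38, 41, 46}, so |A + A| = 33. Thus K = 33/8. For comparison, the minimum possible |A + A| over all 8-element sets is 2·8 − 1 = 15 (so min K = 15/8), attained only by arithmetic progressions.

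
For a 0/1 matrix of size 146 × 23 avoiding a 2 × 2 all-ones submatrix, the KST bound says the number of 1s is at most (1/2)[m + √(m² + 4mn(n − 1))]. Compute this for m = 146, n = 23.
z(146, 23; 2, 2) ≤ (1/2)[146 + √(146² + 4·146·23·22)] = (1/2)[146 + √316820] = 354.4338

Kővári–Sós–Turán: let r_1, ..., r_146 be the row sums and z = Σ r_i the total number of 1s. Each pair of columns can share at most one row with both entries 1 (else a 2×2 all-ones block appears), so Σ_i C(r_i, 2) ≤ C(23, 2) = 253. By convexity Σ_i C(r_i, 2) ≥ 146·C(z/146, 2) = z(z − 146)/(2·146), giving z² − 146z − 146·23·22 ≤ 0 and hence z ≤ (1/2)[146 + √(21316 + 4·73876)] = (1/2)[146 + √316820] ≈ (1/2)(146 + 562.8677) = 354.4338.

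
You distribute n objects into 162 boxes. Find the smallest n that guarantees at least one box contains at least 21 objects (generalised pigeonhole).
n = (21 − 1)·162 + 1 = 3241

By the generalised pigeonhole principle, to guarantee some box contains ≥ r objects we need more than (r − 1) · k objects total. Threshold: n = (r − 1) · k + 1. With r = 21 and k = 162: n = 20 · 162 + 1 = 3240 + 1 = 3241. For n = 3240 = 20 · 162, we can put exactly 20 objects in every box, avoiding 21 in any single one — so 3241 is tight.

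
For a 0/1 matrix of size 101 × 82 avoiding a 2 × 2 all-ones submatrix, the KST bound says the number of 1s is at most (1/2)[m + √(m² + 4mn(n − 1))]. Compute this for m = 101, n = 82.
z(101, 82; 2, 2) ≤ (1/2)[101 + √(101² + 4·101·82·81)] = (1/2)[101 + √2693569] = 871.1048

Kővári–Sós–Turán: let r_1, ..., r_101 be the row sums and z = Σ r_i the total number of 1s. Each pair of columns can share at most one row with both entries 1 (else a 2×2 all-ones block appears), so Σ_i C(r_i, 2) ≤ C(82, 2) = 3321. By convexity Σ_i C(r_i, 2) ≥ 101·C(z/101, 2) = z(z − 101)/(2·101), giving z² − 101z − 101·82·81 ≤ 0 and hence z ≤ (1/2)[101 + √(10201 + 4·670842)] = (1/2)[101 + √2693569] ≈ (1/2)(101 + 1641.2096) = 871.1048.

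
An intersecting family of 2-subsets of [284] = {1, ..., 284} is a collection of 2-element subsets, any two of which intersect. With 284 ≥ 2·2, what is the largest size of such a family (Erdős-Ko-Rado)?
max |F| = C(283, 1) = 283

The Erdős-Ko-Rado theorem states: for n ≥ 2k, an intersecting family of k-subsets of an n-element set has size at most C(n − 1, k − 1), with equality for 'star' families {A ⊆ [n] : |A| = k, i ∈ A} (fix an element i). For n = 284, k = 2: C(283, 1) = 283.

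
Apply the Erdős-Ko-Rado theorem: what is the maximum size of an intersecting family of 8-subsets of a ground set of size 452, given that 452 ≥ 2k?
max |F| = C(451, 7) = 718596780356400

The Erdős-Ko-Rado theorem states: for n ≥ 2k, an intersecting family of k-subsets of an n-element set has size at most C(n − 1, k − 1), with equality for 'star' families {A ⊆ [n] : |A| = k, i ∈ A} (fix an element i). For n = 452, k = 8: C(451, 7) = 718596780356400.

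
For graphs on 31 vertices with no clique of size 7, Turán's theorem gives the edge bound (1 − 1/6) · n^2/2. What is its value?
Turán density bound = (5/6) · 31^2/2 = 4805/12 ≈ 400.4167

Turán's theorem: ex(n, K_{r+1}) is achieved by the complete r-partite Turán graph T(n, r) with parts as balanced as possible, and is at most (1 − 1/r) · n^2/2. For r = 6, n = 31: the density bound is (5/6) · 961/2 = 4805/12 ≈ 400.4167. The integer-valued extremum is e(T(31, 6)) = 400, which is strictly less than the density bound 4805/12 since 6 ∤ 31 (the parts of T(31, 6) cannot all be equal).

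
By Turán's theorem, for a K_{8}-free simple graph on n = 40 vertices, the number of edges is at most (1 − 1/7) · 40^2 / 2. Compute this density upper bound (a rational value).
Turán density bound = (6/7) · 40^2/2 = 4800/7 ≈ 685.7143

Turán's theorem: ex(n, K_{r+1}) is achieved by the complete r-partite Turán graph T(n, r) with parts as balanced as possible, and is at most (1 − 1/r) · n^2/2. For r = 7, n = 40: the density bound is (6/7) · 1600/2 = 4800/7 ≈ 685.7143. The integer-valued extremum is e(T(40, 7)) = 685, which is strictly less than the density bound 4800/7 since 7 ∤ 40 (the parts of T(40, 7) cannot all be equal).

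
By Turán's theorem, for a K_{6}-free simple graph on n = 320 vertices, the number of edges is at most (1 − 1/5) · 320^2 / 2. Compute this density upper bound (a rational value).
Turán density bound = (4/5) · 320^2/2 = 40960

Turán's theorem: ex(n, K_{r+1}) is achieved by the complete r-partite Turán graph T(n, r) with parts as balanced as possible, and is at most (1 − 1/r) · n^2/2. For r = 5, n = 320: the density bound is (4/5) · 102400/2 = 40960. Since 5 ∣ 320, the Turán graph T(320, 5) has parts of equal size 64, and its edge count e(T(320, 5)) = 40960 attains the density bound exactly.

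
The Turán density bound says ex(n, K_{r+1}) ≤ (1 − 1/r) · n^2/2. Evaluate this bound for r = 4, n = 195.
Turán density bound = (3/4) · 195^2/2 = 114075/8 ≈ 14259.375

Turán's theorem: ex(n, K_{r+1}) is achieved by the complete r-partite Turán graph T(n, r) with parts as balanced as possible, and is at most (1 − 1/r) · n^2/2. For r = 4, n = 195: the density bound is (3/4) · 38025/2 = 114075/8 ≈ 14259.375. The integer-valued extremum is e(T(195, 4)) = 14259, which is strictly less than the density bound 114075/8 since 4 ∤ 195 (the parts of T(195, 4) cannot all be equal).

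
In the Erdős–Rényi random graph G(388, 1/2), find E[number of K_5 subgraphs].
E[# K_5] = C(388, 5) · (1/2)^C(5, 2) = 71406986112 / 2^10 = 557867079/8 = 69733384.875

For each 5-subset S of vertices (there are C(388, 5) = 71406986112 such S), let X_S = 1 if S induces a K_5 (all C(5, 2) = 10 edges present). Then P(X_S = 1) = (1/2)^10 = 1/1024. By linearity of expectation, E[# K_5] = C(388, 5) · (1/2)^10 = 71406986112 / 1024 = 557867079/8 = 69733384.875.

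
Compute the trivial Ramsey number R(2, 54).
R(2, 54) = 54

R(2, k) = k for all k ≥ 2: in a 2-colouring of K_k, either some edge is red (a red K_2) or all edges are blue (a blue K_k). And K_{53} coloured all-blue has no blue K_54, so R(2, 54) > 53. Hence R(2, 54) = 54.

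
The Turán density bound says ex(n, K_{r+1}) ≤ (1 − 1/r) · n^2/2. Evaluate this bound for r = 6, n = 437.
Turán density bound = (5/6) · 437^2/2 = 954845/12 ≈ 79570.4167

Turán's theorem: ex(n, K_{r+1}) is achieved by the complete r-partite Turán graph T(n, r) with parts as balanced as possible, and is at most (1 − 1/r) · n^2/2. For r = 6, n = 437: the density bound is (5/6) · 190969/2 = 954845/12 ≈ 79570.4167. The integer-valued extremum is e(T(437, 6)) = 79570, which is strictly less than the density bound 954845/12 since 6 ∤ 437 (the parts of T(437, 6) cannot all be equal).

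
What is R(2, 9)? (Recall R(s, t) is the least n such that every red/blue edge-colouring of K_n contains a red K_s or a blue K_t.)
R(2, 9) = 9

R(2, k) = k for all k ≥ 2: in a 2-colouring of K_k, either some edge is red (a red K_2) or all edges are blue (a blue K_k). And K_{8} coloured all-blue has no blue K_9, so R(2, 9) > 8. Hence R(2, 9) = 9.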